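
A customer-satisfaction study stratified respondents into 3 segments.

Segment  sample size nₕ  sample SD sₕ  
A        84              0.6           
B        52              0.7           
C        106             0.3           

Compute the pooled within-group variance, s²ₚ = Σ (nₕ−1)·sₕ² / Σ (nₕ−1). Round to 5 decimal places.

Degrees of freedom: 83 + 51 + 105 = 239.
Σ(nₕ−1)sₕ² = 83·0.36 + 51·0.49 + 105·0.09 = 64.32.
s²ₚ = 64.32 / 239 = 0.2691213... → 0.26912.

0.26912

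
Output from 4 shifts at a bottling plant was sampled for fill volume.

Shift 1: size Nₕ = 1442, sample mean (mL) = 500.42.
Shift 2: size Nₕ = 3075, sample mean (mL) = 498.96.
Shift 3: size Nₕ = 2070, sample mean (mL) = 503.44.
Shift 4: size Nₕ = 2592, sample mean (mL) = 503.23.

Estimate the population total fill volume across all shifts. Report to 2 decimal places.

1: 1442·500.42 = 721605.64
2: 3075·498.96 = 1534302
3: 2070·503.44 = 1042120.8
4: 2592·503.23 = 1304372.16
τ̂ = Σ Nₕx̄ₕ = 4602400.60.

4602400.60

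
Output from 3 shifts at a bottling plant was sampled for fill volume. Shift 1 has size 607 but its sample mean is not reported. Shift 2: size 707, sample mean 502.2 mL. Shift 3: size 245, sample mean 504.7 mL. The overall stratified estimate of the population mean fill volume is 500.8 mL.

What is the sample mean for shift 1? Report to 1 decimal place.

N = 607 + 707 + 245 = 1559.
Overall total = μ·N = 500.8·1559 = 780747.2.
Subtract the known strata: 707·502.2 + 245·504.7 = 478706.9.
Remaining total for shift 1: 780747.2 − 478706.9 = 302040.3.
Divide by its size: 302040.3 / 607 = 497.595... → 497.6.

497.6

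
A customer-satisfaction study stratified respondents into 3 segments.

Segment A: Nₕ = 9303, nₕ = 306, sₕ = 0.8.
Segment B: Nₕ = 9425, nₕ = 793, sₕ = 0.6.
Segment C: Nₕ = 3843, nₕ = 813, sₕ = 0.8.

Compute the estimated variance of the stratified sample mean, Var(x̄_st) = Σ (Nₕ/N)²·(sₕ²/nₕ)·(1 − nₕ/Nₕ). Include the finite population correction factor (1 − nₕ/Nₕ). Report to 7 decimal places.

N = 22571; Wₕ = Nₕ/N.
segment A: (9303/22571)²·0.8²/306·(1 − 306/9303) = 0.0003436194
segment B: (9425/22571)²·0.6²/793·(1 − 793/9425) = 0.0000724971
segment C: (3843/22571)²·0.8²/813·(1 − 813/3843) = 0.0000179929
Sum = 0.0004341094 → 0.0004341.

0.0004341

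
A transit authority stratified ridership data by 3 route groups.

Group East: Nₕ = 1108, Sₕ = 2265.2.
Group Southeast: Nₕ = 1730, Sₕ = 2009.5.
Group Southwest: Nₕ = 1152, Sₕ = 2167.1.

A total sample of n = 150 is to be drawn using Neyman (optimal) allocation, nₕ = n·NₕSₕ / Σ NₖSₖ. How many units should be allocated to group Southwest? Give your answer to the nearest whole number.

East: NₕSₕ = 1108·2265.2 = 2509841.6
Southeast: NₕSₕ = 1730·2009.5 = 3476435
Southwest: NₕSₕ = 1152·2167.1 = 2496499.2
Σ NₕSₕ = 8482775.8.
n_Southwest = 150·2496499.2/8482775.8 = 44.145... → 44.

44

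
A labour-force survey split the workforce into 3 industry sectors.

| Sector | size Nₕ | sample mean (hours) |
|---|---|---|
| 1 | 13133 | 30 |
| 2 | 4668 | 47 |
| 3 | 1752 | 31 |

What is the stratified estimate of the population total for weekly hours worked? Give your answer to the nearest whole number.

667698

1: 13133·30 = 393990
2: 4668·47 = 219396
3: 1752·31 = 54312
τ̂ = Σ Nₕx̄ₕ = 667698.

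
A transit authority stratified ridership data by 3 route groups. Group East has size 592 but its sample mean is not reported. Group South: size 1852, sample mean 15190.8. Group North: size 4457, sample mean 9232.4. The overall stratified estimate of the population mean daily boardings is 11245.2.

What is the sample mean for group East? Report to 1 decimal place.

N = 592 + 1852 + 4457 = 6901.
Overall total = μ·N = 11245.2·6901 = 77603125.2.
Subtract the known strata: 1852·15190.8 + 4457·9232.4 = 69282168.4.
Remaining total for group East: 77603125.2 − 69282168.4 = 8320956.8.
Divide by its size: 8320956.8 / 592 = 14055.670... → 14055.7.

14055.7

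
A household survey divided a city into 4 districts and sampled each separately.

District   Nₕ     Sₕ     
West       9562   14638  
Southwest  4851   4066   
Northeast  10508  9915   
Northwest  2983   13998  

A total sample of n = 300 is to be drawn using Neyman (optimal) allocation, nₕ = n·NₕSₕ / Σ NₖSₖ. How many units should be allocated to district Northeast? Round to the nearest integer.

West: NₕSₕ = 9562·14638 = 139968556
Southwest: NₕSₕ = 4851·4066 = 19724166
Northeast: NₕSₕ = 10508·9915 = 104186820
Northwest: NₕSₕ = 2983·13998 = 41756034
Σ NₕSₕ = 305635576.
n_Northeast = 300·104186820/305635576 = 102.266... → 102.

102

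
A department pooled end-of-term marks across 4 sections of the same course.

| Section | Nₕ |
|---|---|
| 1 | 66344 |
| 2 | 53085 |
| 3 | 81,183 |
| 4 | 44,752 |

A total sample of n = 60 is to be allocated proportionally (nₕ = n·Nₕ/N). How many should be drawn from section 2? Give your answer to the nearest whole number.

Share of section 2 = 53085/245364 = 0.21635.
Allocate 60 × 0.21635 = 12.981... → 13.

13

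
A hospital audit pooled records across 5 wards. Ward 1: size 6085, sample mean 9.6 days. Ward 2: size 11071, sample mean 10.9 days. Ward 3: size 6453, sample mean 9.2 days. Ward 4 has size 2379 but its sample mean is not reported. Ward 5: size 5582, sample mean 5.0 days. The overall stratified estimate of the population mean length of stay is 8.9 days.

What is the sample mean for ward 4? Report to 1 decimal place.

N = 6085 + 11071 + 6453 + 2379 + 5582 = 31570.
Overall total = μ·N = 8.9·31570 = 280973.
Subtract the known strata: 6085·9.6 + 11071·10.9 + 6453·9.2 + 5582·5.0 = 266367.5.
Remaining total for ward 4: 280973 − 266367.5 = 14605.5.
Divide by its size: 14605.5 / 2379 = 6.139... → 6.1.

6.1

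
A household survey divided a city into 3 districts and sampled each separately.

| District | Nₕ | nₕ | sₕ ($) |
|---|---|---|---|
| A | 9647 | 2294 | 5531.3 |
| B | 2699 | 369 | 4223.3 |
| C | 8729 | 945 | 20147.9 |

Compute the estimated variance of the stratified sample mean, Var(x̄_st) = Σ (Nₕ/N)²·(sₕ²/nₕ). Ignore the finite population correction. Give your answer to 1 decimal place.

77279.5

N = 21075. Term for each stratum: Wₕ²sₕ²/nₕ.
Var(x̄_st) = 2794.5405 + 792.7716 + 73692.2107 = 77279.5228 → 77279.5.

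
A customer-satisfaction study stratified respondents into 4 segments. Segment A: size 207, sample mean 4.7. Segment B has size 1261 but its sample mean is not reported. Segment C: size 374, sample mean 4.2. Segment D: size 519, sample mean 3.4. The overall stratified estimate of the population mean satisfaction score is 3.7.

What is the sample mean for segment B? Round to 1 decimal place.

Σ Nₕx̄ₕ = N·μ, so 1261·x̄_B = 2361·3.7 − (207·4.7 + 374·4.2 + 519·3.4).
= 8735.7 − 4308.3 = 4427.4.
x̄_B = 4427.4 / 1261 = 3.511... → 3.5.

3.5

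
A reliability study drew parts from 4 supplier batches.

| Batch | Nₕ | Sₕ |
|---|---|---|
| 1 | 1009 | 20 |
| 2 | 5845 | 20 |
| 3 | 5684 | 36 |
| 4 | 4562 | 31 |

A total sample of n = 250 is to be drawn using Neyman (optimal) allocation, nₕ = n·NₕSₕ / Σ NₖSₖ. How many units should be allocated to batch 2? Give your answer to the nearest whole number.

1: NₕSₕ = 1009·20 = 20180
2: NₕSₕ = 5845·20 = 116900
3: NₕSₕ = 5684·36 = 204624
4: NₕSₕ = 4562·31 = 141422
Σ NₕSₕ = 483126.
n_2 = 250·116900/483126 = 60.491... → 60.

60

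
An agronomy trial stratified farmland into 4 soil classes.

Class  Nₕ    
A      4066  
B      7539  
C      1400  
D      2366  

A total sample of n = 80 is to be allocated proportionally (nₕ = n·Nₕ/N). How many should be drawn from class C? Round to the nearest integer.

7

Share of class C = 1400/15371 = 0.09108.
Allocate 80 × 0.09108 = 7.286... → 7.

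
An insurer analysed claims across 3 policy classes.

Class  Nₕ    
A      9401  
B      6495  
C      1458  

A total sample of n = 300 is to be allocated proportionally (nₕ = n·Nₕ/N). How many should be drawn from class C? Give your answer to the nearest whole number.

25

Share of class C = 1458/17354 = 0.08402.
Allocate 300 × 0.08402 = 25.205... → 25.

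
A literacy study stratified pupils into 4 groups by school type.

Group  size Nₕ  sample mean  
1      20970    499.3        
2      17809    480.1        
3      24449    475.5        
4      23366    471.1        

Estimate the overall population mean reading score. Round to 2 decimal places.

481.02

N = 20970 + 17809 + 24449 + 23366 = 86594.
Overall mean = Σ (Nₕ/N)·x̄ₕ — weight by population share, not a simple average.
Σ Nₕx̄ₕ = 20970·499.3 + 17809·480.1 + 24449·475.5 + 23366·471.1 = 10470321 + 8550100.9 + 11625499.5 + 11007722.6 = 41653644.
Divide by N: 41653644 / 86594 = 481.0223... → 481.02.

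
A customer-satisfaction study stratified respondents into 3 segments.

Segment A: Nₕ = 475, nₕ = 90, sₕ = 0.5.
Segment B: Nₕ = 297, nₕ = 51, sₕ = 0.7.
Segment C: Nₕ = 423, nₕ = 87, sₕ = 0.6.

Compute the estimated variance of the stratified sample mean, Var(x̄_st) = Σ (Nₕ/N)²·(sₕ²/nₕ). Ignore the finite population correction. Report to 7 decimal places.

N = 1195. Term for each stratum: Wₕ²sₕ²/nₕ.
Var(x̄_st) = 0.0004388832 + 0.0005934758 + 0.0005184754 = 0.0015508343 → 0.0015508.

0.0015508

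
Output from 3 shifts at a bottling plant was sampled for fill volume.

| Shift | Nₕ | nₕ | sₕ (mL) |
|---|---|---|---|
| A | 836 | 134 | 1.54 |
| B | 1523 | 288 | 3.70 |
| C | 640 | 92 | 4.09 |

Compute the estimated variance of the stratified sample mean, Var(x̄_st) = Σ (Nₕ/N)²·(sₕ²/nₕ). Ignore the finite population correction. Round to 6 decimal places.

0.021915

N = 2999. Term for each stratum: Wₕ²sₕ²/nₕ.
Var(x̄_st) = 0.001375296 + 0.012259079 + 0.008280676 = 0.021915051 → 0.021915.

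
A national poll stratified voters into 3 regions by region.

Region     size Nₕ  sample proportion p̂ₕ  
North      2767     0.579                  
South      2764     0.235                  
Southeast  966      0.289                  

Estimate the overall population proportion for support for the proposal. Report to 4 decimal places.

0.3895

Wₕ = Nₕ/N with N = 6497: 0.4259, 0.4254, 0.1487.
p̂_st = 0.4259·0.579 + 0.4254·0.235 + 0.1487·0.289 ≈ 0.389535... → 0.3895.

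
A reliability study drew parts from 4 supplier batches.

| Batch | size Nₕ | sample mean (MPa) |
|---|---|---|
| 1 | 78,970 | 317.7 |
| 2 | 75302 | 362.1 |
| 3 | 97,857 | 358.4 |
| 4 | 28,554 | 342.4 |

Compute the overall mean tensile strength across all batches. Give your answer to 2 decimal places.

346.31

N = 78970 + 75302 + 97857 + 28554 = 280683.
Overall mean = Σ (Nₕ/N)·x̄ₕ — weight by population share, not a simple average.
Σ Nₕx̄ₕ = 78970·317.7 + 75302·362.1 + 97857·358.4 + 28554·342.4 = 25088769 + 27266854.2 + 35071948.8 + 9776889.6 = 97204461.6.
Divide by N: 97204461.6 / 280683 = 346.3140... → 346.31.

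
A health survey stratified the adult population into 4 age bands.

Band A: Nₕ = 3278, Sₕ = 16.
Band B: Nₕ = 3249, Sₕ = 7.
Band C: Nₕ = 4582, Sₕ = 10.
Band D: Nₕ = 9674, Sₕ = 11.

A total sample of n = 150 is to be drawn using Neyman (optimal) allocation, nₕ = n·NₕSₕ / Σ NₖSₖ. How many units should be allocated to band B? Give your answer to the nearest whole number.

Σ NₕSₕ = 3278·16 + 3249·7 + 4582·10 + 9674·11 = 227425.
Share for B: 22743/227425 = 0.10000.
n_B = 150 × 0.10000 = 15.000... → 15.

15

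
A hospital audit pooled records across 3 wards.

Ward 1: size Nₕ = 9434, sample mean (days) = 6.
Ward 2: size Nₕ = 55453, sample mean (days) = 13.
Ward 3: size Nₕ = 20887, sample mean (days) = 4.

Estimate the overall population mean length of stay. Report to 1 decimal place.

10.0

N = 9434 + 55453 + 20887 = 85774.
Weight each subgroup mean by Nₕ/N and sum.
Σ Nₕx̄ₕ = 9434·6 + 55453·13 + 20887·4 = 56604 + 720889 + 83548 = 861041.
Divide by N: 861041 / 85774 = 10.038... → 10.0.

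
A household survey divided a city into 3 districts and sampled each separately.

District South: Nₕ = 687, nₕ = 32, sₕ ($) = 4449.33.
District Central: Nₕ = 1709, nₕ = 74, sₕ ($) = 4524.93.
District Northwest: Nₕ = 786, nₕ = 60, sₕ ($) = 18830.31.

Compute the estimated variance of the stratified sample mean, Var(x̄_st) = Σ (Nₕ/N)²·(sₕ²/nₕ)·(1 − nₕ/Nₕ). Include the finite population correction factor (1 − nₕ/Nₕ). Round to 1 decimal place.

436911.4

N = 3182. Term for each stratum: Wₕ²sₕ²/nₕ·(1−nₕ/Nₕ).
Var(x̄_st) = 27493.9377 + 76357.4611 + 333060.0212 = 436911.4199 → 436911.4.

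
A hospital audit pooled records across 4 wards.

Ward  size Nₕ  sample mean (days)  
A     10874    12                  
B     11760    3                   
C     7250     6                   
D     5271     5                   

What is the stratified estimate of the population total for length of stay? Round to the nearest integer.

Population total = Σ Nₕ·x̄ₕ (each stratum's size times its mean).
10874·12 + 11760·3 + 7250·6 + 5271·5 = 130488 + 35280 + 43500 + 26355 = 235623.

235623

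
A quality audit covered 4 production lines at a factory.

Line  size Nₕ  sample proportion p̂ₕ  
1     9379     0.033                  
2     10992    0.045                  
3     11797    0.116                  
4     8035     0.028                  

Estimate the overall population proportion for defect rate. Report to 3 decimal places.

0.060

Wₕ = Nₕ/N with N = 40203: 0.2333, 0.2734, 0.2934, 0.1999.
p̂_st = 0.2333·0.033 + 0.2734·0.045 + 0.2934·0.116 + 0.1999·0.028 ≈ 0.05964... → 0.060.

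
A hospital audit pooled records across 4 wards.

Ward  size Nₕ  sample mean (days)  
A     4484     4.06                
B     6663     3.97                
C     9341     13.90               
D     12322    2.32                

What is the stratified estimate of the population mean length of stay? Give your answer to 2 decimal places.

6.19

N = 4484 + 6663 + 9341 + 12322 = 32810.
Overall mean = Σ (Nₕ/N)·x̄ₕ — weight by population share, not a simple average.
Σ Nₕx̄ₕ = 4484·4.06 + 6663·3.97 + 9341·13.90 + 12322·2.32 = 18205.04 + 26452.11 + 129839.9 + 28587.04 = 203084.09.
Divide by N: 203084.09 / 32810 = 6.1897... → 6.19.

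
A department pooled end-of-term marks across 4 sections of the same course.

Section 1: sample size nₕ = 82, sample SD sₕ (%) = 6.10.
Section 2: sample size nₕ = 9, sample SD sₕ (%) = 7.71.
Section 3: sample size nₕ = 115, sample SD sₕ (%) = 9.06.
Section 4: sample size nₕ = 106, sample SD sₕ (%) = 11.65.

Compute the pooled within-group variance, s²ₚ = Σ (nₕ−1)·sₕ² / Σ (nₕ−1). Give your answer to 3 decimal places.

Degrees of freedom: 81 + 8 + 114 + 105 = 308.
Σ(nₕ−1)sₕ² = 81·37.21 + 8·59.4441 + 114·82.0836 + 105·135.7225 = 27097.9557.
s²ₚ = 27097.9557 / 308 = 87.98038... → 87.980.

87.980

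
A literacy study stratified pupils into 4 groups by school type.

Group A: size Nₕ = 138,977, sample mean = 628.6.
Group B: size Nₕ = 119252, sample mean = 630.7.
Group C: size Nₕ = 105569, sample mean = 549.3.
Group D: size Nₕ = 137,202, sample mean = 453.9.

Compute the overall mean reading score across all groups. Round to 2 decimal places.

564.55

N = 138977 + 119252 + 105569 + 137202 = 501000.
The stratified mean weights each stratum mean by its population share Nₕ/N.
Σ Nₕx̄ₕ = 138977·628.6 + 119252·630.7 + 105569·549.3 + 137202·453.9 = 87360942.2 + 75212236.4 + 57989051.7 + 62275987.8 = 282838218.1.
Divide by N: 282838218.1 / 501000 = 564.5473... → 564.55.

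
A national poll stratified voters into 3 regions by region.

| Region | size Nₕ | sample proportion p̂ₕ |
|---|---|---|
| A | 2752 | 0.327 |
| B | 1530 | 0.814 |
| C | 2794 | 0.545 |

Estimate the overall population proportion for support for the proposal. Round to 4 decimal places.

N = 2752 + 1530 + 2794 = 7076.
Overall proportion = Σ (Nₕ/N)·p̂ₕ.
Σ Nₕp̂ₕ = 899.904 + 1245.42 + 1522.73 = 3668.054.
3668.054 / 7076 = 0.518380... → 0.5184.

0.5184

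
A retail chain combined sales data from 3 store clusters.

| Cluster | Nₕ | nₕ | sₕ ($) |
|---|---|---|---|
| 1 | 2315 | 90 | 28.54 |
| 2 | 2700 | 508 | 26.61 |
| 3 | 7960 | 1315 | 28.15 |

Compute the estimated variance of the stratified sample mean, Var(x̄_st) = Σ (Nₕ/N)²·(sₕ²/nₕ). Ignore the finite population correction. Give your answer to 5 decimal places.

0.57526

N = 12975; Wₕ = Nₕ/N.
cluster 1: (2315/12975)²·28.54²/90 = 0.28810625
cluster 2: (2700/12975)²·26.61²/508 = 0.06035855
cluster 3: (7960/12975)²·28.15²/1315 = 0.22679969
Sum = 0.57526449 → 0.57526.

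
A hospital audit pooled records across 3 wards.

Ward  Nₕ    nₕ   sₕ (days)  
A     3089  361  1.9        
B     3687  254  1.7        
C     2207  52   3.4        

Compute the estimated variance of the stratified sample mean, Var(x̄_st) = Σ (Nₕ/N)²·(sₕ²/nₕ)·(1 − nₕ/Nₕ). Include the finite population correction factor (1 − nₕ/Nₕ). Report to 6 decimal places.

N = 8983; Wₕ = Nₕ/N.
ward A: (3089/8983)²·1.9²/361·(1 − 361/3089) = 0.001044286
ward B: (3687/8983)²·1.7²/254·(1 − 254/3687) = 0.001784713
ward C: (2207/8983)²·3.4²/52·(1 − 52/2207) = 0.013102715
Sum = 0.015931714 → 0.015932.

0.015932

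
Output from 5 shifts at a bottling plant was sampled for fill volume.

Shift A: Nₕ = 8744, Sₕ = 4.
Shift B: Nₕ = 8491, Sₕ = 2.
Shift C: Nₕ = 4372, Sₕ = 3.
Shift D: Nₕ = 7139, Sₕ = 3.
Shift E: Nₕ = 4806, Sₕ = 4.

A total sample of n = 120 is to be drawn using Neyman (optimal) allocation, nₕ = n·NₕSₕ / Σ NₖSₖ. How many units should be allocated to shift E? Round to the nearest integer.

Σ NₕSₕ = 8744·4 + 8491·2 + 4372·3 + 7139·3 + 4806·4 = 105715.
Share for E: 19224/105715 = 0.18185.
n_E = 120 × 0.18185 = 21.822... → 22.

22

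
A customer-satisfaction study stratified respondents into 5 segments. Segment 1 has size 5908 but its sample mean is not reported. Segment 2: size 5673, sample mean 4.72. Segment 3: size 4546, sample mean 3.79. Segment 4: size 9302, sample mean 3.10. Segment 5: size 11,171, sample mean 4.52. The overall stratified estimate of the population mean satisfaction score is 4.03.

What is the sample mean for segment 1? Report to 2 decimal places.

4.09

N = 5908 + 5673 + 4546 + 9302 + 11171 = 36600.
Overall total = μ·N = 4.03·36600 = 147498.
Subtract the known strata: 5673·4.72 + 4546·3.79 + 9302·3.10 + 11171·4.52 = 123335.02.
Remaining total for segment 1: 147498 − 123335.02 = 24162.98.
Divide by its size: 24162.98 / 5908 = 4.0899... → 4.09.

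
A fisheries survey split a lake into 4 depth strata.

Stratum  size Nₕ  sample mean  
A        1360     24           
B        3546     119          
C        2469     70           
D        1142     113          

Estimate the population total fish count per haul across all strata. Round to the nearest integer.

A: 1360·24 = 32640
B: 3546·119 = 421974
C: 2469·70 = 172830
D: 1142·113 = 129046
τ̂ = Σ Nₕx̄ₕ = 756490.

756490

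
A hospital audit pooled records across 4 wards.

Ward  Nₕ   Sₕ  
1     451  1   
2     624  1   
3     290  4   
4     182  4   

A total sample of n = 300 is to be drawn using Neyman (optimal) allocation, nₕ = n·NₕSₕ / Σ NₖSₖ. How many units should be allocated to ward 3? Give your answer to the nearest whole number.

117

Σ NₕSₕ = 451·1 + 624·1 + 290·4 + 182·4 = 2963.
Share for 3: 1160/2963 = 0.39150.
n_3 = 300 × 0.39150 = 117.449... → 117.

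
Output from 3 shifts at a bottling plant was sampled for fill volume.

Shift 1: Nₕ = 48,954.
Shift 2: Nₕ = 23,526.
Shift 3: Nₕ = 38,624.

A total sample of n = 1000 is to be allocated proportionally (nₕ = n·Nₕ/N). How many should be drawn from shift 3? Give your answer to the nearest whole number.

348

N = 48954 + 23526 + 38624 = 111104.
n_3 = 1000·38624/111104 = 347.638... → 348.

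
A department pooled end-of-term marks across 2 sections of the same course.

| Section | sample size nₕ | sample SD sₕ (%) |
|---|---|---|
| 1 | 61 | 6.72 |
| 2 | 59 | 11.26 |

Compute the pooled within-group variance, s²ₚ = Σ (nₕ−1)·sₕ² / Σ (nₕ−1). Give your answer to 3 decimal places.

Degrees of freedom: 60 + 58 = 118.
Σ(nₕ−1)sₕ² = 60·45.1584 + 58·126.7876 = 10063.1848.
s²ₚ = 10063.1848 / 118 = 85.28123... → 85.281.

85.281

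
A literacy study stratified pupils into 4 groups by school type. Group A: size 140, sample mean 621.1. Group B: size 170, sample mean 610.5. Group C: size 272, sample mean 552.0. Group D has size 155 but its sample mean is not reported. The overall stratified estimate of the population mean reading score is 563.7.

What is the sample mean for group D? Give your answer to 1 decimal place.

Σ Nₕx̄ₕ = N·μ, so 155·x̄_D = 737·563.7 − (140·621.1 + 170·610.5 + 272·552.0).
= 415446.9 − 340883 = 74563.9.
x̄_D = 74563.9 / 155 = 481.057... → 481.1.

481.1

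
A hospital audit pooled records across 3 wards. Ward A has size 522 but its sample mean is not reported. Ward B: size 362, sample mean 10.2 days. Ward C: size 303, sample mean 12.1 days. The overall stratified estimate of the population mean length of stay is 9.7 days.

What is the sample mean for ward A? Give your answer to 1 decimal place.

8.0

Σ Nₕx̄ₕ = N·μ, so 522·x̄_A = 1187·9.7 − (362·10.2 + 303·12.1).
= 11513.9 − 7358.7 = 4155.2.
x̄_A = 4155.2 / 522 = 7.960... → 8.0.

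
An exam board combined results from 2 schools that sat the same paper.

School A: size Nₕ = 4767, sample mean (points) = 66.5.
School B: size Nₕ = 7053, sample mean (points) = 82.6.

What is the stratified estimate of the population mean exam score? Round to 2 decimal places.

76.11

N = 11820; weights Wₕ = Nₕ/N = (0.4033, 0.5967).
x̄_st = Σ Wₕ·x̄ₕ = 0.4033·66.5 + 0.5967·82.6 ≈ 76.1069...
→ 76.11.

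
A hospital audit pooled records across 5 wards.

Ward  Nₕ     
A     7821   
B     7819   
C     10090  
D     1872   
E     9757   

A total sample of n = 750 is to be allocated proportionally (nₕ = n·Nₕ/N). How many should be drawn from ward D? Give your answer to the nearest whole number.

38

N = 7821 + 7819 + 10090 + 1872 + 9757 = 37359.
n_D = 750·1872/37359 = 37.581... → 38.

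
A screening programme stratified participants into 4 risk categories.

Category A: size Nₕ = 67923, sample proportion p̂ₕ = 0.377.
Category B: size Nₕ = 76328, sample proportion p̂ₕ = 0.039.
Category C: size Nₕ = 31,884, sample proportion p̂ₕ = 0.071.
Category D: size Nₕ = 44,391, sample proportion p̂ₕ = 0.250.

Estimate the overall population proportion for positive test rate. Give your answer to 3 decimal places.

Wₕ = Nₕ/N with N = 220526: 0.3080, 0.3461, 0.1446, 0.2013.
p̂_st = 0.3080·0.377 + 0.3461·0.039 + 0.1446·0.071 + 0.2013·0.250 ≈ 0.19021... → 0.190.

0.190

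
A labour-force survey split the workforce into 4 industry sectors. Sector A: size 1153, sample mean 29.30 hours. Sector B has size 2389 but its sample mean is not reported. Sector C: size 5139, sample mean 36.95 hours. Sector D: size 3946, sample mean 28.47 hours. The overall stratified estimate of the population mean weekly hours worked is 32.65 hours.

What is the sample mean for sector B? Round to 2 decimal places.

N = 1153 + 2389 + 5139 + 3946 = 12627.
Overall total = μ·N = 32.65·12627 = 412271.55.
Subtract the known strata: 1153·29.30 + 5139·36.95 + 3946·28.47 = 336011.57.
Remaining total for sector B: 412271.55 − 336011.57 = 76259.98.
Divide by its size: 76259.98 / 2389 = 31.9213... → 31.92.

31.92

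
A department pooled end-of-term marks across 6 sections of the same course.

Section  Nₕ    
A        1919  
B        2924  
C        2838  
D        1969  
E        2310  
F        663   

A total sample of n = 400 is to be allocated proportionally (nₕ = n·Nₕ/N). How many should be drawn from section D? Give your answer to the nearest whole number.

Share of section D = 1969/12623 = 0.15599.
Allocate 400 × 0.15599 = 62.394... → 62.

62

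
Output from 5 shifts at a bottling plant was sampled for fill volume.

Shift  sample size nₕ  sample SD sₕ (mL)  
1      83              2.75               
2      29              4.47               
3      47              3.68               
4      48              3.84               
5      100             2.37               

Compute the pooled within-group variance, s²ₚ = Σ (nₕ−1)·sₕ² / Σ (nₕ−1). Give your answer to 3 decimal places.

10.105

1: (83−1)·2.75² = 82·7.5625 = 620.125
2: (29−1)·4.47² = 28·19.9809 = 559.4652
3: (47−1)·3.68² = 46·13.5424 = 622.9504
4: (48−1)·3.84² = 47·14.7456 = 693.0432
5: (100−1)·2.37² = 99·5.6169 = 556.0731
Numerator = 3051.6569; denominator = Σ(nₕ−1) = 302.
s²ₚ = 3051.6569/302 = 10.10482... → 10.105.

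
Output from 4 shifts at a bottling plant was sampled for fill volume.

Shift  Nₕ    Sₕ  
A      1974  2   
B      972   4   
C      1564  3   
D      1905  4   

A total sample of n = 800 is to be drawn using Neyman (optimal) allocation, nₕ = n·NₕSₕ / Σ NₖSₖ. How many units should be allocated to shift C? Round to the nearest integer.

Σ NₕSₕ = 1974·2 + 972·4 + 1564·3 + 1905·4 = 20148.
Share for C: 4692/20148 = 0.23288.
n_C = 800 × 0.23288 = 186.301... → 186.

186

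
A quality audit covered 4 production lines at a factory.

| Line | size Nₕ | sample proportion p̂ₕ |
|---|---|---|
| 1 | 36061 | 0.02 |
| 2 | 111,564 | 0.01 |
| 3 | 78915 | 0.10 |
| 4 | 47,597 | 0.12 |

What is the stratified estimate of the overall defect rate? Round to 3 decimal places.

0.056

Wₕ = Nₕ/N with N = 274137: 0.1315, 0.4070, 0.2879, 0.1736.
p̂_st = 0.1315·0.02 + 0.4070·0.01 + 0.2879·0.10 + 0.1736·0.12 ≈ 0.05632... → 0.056.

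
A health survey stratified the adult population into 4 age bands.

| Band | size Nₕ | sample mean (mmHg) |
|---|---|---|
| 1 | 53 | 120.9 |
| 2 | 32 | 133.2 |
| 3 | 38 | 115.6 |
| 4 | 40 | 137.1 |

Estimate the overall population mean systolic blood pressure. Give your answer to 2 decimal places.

N = 163; weights Wₕ = Nₕ/N = (0.3252, 0.1963, 0.2331, 0.2454).
x̄_st = Σ Wₕ·x̄ₕ = 0.3252·120.9 + 0.1963·133.2 + 0.2331·115.6 + 0.2454·137.1 ≈ 126.0546...
→ 126.05.

126.05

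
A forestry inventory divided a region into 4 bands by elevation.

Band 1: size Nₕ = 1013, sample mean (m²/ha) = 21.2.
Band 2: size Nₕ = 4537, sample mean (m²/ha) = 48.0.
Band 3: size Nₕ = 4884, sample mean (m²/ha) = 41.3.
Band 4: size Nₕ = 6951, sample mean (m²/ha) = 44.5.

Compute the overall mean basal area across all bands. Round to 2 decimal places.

x̄_st = (Σ Nₕx̄ₕ) / (Σ Nₕ) = (1013·21.2 + 4537·48.0 + 4884·41.3 + 6951·44.5) / 17385
= 750280.3 / 17385 = 43.1568... → 43.16.

43.16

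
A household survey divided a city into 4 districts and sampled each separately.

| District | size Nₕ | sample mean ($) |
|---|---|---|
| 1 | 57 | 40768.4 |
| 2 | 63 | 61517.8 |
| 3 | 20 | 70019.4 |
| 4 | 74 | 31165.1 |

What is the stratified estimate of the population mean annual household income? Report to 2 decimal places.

46289.84

N = 57 + 63 + 20 + 74 = 214.
Weight each subgroup mean by Nₕ/N and sum.
Σ Nₕx̄ₕ = 57·40768.4 + 63·61517.8 + 20·70019.4 + 74·31165.1 = 2323798.8 + 3875621.4 + 1400388 + 2306217.4 = 9906025.6.
Divide by N: 9906025.6 / 214 = 46289.8393... → 46289.84.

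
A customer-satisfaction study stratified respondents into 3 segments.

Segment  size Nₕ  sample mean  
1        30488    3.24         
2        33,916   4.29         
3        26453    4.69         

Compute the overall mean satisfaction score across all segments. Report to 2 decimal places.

N = 90857; weights Wₕ = Nₕ/N = (0.3356, 0.3733, 0.2911).
x̄_st = Σ Wₕ·x̄ₕ = 0.3356·3.24 + 0.3733·4.29 + 0.2911·4.69 ≈ 4.0541...
→ 4.05.

4.05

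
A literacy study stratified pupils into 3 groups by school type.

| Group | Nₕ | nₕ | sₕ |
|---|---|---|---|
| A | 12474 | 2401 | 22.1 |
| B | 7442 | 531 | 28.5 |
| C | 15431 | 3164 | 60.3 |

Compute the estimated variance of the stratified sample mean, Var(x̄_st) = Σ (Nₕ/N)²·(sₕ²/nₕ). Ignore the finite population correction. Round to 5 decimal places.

0.31216

N = 35347. Term for each stratum: Wₕ²sₕ²/nₕ.
Var(x̄_st) = 0.02533371 + 0.06780620 + 0.21901869 = 0.31215860 → 0.31216.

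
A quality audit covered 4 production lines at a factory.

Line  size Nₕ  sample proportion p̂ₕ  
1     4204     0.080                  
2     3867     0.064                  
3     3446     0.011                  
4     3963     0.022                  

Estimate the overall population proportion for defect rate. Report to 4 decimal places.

0.0458

N = 4204 + 3867 + 3446 + 3963 = 15480.
Overall proportion = Σ (Nₕ/N)·p̂ₕ.
Σ Nₕp̂ₕ = 336.32 + 247.488 + 37.906 + 87.186 = 708.9.
708.9 / 15480 = 0.045795... → 0.0458.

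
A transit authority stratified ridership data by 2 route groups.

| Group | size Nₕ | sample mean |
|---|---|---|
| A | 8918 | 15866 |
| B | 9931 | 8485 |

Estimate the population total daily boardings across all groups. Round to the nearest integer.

A: 8918·15866 = 141492988
B: 9931·8485 = 84264535
τ̂ = Σ Nₕx̄ₕ = 225757523.

225757523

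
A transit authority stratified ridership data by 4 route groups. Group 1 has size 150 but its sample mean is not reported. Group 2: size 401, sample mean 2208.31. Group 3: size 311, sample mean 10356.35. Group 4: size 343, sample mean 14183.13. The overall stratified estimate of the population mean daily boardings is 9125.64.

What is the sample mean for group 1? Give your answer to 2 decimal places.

13501.50

Σ Nₕx̄ₕ = N·μ, so 150·x̄_1 = 1205·9125.64 − (401·2208.31 + 311·10356.35 + 343·14183.13).
= 10996396.2 − 8971170.75 = 2025225.45.
x̄_1 = 2025225.45 / 150 = 13501.503 → 13501.50.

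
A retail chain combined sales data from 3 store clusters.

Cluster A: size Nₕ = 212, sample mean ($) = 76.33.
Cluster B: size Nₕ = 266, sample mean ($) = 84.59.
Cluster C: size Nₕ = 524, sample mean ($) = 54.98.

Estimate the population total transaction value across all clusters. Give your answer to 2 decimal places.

67492.42

Population total = Σ Nₕ·x̄ₕ (each stratum's size times its mean).
212·76.33 + 266·84.59 + 524·54.98 = 16181.96 + 22500.94 + 28809.52 = 67492.42.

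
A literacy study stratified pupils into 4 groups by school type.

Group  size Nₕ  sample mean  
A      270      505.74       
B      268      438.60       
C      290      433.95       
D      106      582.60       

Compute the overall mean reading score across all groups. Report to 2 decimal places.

x̄_st = (Σ Nₕx̄ₕ) / (Σ Nₕ) = (270·505.74 + 268·438.60 + 290·433.95 + 106·582.60) / 934
= 441695.7 / 934 = 472.9076... → 472.91.

472.91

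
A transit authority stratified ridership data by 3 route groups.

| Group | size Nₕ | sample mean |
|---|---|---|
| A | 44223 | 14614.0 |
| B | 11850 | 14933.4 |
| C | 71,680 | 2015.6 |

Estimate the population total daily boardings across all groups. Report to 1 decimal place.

967713920.0

Population total = Σ Nₕ·x̄ₕ (each stratum's size times its mean).
44223·14614.0 + 11850·14933.4 + 71680·2015.6 = 646274922 + 176960790 + 144478208 = 967713920.0.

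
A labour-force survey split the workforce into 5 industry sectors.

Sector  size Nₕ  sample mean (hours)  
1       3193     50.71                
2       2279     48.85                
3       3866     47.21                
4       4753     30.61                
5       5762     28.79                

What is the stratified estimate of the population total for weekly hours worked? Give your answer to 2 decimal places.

767137.35

Population total = Σ Nₕ·x̄ₕ (each stratum's size times its mean).
3193·50.71 + 2279·48.85 + 3866·47.21 + 4753·30.61 + 5762·28.79 = 161917.03 + 111329.15 + 182513.86 + 145489.33 + 165887.98 = 767137.35.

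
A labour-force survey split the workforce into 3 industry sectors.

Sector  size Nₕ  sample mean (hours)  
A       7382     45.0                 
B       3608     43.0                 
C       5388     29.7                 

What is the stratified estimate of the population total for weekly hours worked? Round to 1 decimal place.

647357.6

A: 7382·45.0 = 332190
B: 3608·43.0 = 155144
C: 5388·29.7 = 160023.6
τ̂ = Σ Nₕx̄ₕ = 647357.6.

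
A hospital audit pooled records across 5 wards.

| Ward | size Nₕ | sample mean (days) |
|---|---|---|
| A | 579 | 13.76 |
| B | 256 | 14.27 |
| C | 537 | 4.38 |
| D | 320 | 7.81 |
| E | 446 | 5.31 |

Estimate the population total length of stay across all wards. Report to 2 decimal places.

Estimate total by summing Nₕ·x̄ₕ over strata.
579·13.76 + 256·14.27 + 537·4.38 + 320·7.81 + 446·5.31 = 7967.04 + 3653.12 + 2352.06 + 2499.2 + 2368.26 = 18839.68.

18839.68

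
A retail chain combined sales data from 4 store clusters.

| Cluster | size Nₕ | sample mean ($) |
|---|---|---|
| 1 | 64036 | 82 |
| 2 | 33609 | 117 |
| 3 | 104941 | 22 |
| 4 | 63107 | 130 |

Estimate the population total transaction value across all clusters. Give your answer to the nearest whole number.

Estimate total by summing Nₕ·x̄ₕ over strata.
64036·82 + 33609·117 + 104941·22 + 63107·130 = 5250952 + 3932253 + 2308702 + 8203910 = 19695817.

19695817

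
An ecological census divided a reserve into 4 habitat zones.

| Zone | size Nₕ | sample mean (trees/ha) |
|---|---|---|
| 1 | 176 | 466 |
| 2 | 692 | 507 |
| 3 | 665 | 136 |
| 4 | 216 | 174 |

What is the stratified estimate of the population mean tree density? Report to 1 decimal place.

N = 1749; weights Wₕ = Nₕ/N = (0.1006, 0.3957, 0.3802, 0.1235).
x̄_st = Σ Wₕ·x̄ₕ = 0.1006·466 + 0.3957·507 + 0.3802·136 + 0.1235·174 ≈ 320.688...
→ 320.7.

320.7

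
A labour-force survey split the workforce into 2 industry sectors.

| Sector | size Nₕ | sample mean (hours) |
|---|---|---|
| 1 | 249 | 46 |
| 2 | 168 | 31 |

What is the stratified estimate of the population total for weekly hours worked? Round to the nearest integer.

16662

1: 249·46 = 11454
2: 168·31 = 5208
τ̂ = Σ Nₕx̄ₕ = 16662.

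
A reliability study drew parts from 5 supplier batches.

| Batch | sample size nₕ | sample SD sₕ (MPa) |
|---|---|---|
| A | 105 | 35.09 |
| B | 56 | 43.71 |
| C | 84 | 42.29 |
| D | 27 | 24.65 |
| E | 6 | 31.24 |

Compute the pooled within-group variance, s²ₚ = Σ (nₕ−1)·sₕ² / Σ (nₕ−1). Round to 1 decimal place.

1473.5

A: (105−1)·35.09² = 104·1231.3081 = 128056.0424
B: (56−1)·43.71² = 55·1910.5641 = 105081.0255
C: (84−1)·42.29² = 83·1788.4441 = 148440.8603
D: (27−1)·24.65² = 26·607.6225 = 15798.185
E: (6−1)·31.24² = 5·975.9376 = 4879.688
Numerator = 402255.8012; denominator = Σ(nₕ−1) = 273.
s²ₚ = 402255.8012/273 = 1473.464... → 1473.5.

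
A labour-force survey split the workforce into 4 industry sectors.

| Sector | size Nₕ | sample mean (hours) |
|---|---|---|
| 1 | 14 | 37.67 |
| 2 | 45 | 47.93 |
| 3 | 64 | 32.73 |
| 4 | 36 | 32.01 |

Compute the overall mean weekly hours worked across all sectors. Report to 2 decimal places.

N = 159; weights Wₕ = Nₕ/N = (0.0881, 0.2830, 0.4025, 0.2264).
x̄_st = Σ Wₕ·x̄ₕ = 0.0881·37.67 + 0.2830·47.93 + 0.4025·32.73 + 0.2264·32.01 ≈ 37.3038...
→ 37.30.

37.30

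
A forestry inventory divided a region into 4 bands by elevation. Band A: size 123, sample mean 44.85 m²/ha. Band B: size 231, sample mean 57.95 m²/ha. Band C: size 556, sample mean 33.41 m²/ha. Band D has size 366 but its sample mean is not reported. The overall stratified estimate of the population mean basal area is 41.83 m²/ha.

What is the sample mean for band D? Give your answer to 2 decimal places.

N = 123 + 231 + 556 + 366 = 1276.
Overall total = μ·N = 41.83·1276 = 53375.08.
Subtract the known strata: 123·44.85 + 231·57.95 + 556·33.41 = 37478.96.
Remaining total for band D: 53375.08 − 37478.96 = 15896.12.
Divide by its size: 15896.12 / 366 = 43.4320... → 43.43.

43.43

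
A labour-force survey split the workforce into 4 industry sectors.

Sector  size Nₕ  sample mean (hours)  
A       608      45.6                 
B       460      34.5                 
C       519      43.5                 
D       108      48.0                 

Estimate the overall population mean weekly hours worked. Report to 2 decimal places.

42.10

N = 1695; weights Wₕ = Nₕ/N = (0.3587, 0.2714, 0.3062, 0.0637).
x̄_st = Σ Wₕ·x̄ₕ = 0.3587·45.6 + 0.2714·34.5 + 0.3062·43.5 + 0.0637·48.0 ≈ 42.0975...
→ 42.10.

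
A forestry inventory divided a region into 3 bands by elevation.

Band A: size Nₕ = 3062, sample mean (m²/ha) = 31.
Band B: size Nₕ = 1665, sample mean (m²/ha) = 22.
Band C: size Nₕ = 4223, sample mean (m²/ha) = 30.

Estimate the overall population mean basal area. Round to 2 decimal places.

28.85

x̄_st = (Σ Nₕx̄ₕ) / (Σ Nₕ) = (3062·31 + 1665·22 + 4223·30) / 8950
= 258242 / 8950 = 28.8539... → 28.85.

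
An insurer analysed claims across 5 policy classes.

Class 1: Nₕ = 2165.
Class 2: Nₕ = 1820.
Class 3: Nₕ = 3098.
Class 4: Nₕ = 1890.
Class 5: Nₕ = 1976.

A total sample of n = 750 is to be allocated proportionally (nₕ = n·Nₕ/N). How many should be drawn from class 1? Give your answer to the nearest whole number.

148

N = 2165 + 1820 + 3098 + 1890 + 1976 = 10949.
n_1 = 750·2165/10949 = 148.301... → 148.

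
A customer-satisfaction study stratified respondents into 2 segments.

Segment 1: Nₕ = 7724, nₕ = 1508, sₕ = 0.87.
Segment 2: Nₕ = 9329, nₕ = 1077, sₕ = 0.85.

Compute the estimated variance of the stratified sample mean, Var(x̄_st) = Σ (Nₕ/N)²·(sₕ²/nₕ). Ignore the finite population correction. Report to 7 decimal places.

0.0003037

N = 17053; Wₕ = Nₕ/N.
segment 1: (7724/17053)²·0.87²/1508 = 0.0001029722
segment 2: (9329/17053)²·0.85²/1077 = 0.0002007663
Sum = 0.0003037385 → 0.0003037.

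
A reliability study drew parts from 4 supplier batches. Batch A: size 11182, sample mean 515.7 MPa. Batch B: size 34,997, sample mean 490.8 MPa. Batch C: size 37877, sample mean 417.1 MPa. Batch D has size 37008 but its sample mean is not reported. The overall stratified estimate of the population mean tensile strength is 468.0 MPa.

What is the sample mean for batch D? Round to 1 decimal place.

484.1

Σ Nₕx̄ₕ = N·μ, so 37008·x̄_D = 121064·468.0 − (11182·515.7 + 34997·490.8 + 37877·417.1).
= 56657952 − 38741581.7 = 17916370.3.
x̄_D = 17916370.3 / 37008 = 484.122... → 484.1.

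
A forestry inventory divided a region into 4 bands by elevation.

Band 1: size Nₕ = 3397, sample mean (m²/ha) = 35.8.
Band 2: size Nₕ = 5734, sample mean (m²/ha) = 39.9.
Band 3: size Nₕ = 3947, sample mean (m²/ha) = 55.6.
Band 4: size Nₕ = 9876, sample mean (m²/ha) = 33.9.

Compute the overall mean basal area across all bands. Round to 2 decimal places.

39.41

x̄_st = (Σ Nₕx̄ₕ) / (Σ Nₕ) = (3397·35.8 + 5734·39.9 + 3947·55.6 + 9876·33.9) / 22954
= 904648.8 / 22954 = 39.4114... → 39.41.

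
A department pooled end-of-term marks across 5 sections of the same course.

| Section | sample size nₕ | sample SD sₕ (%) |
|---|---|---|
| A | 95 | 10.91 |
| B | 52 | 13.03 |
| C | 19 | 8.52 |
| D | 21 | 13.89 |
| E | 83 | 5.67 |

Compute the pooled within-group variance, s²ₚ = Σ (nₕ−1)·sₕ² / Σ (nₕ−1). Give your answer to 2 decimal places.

Degrees of freedom: 94 + 51 + 18 + 20 + 82 = 265.
Σ(nₕ−1)sₕ² = 94·119.0281 + 51·169.7809 + 18·72.5904 + 20·192.9321 + 82·32.1489 = 27648.9463.
s²ₚ = 27648.9463 / 265 = 104.3356... → 104.34.

104.34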